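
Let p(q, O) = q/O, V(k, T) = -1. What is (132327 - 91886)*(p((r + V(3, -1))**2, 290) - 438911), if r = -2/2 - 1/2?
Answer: -4117999740027/232 ≈ -1.7750e+10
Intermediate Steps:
r = -3/2 (r = -2*1/2 - 1*1/2 = -1 - 1/2 = -3/2 ≈ -1.5000)
(132327 - 91886)*(p((r + V(3, -1))**2, 290) - 438911) = (132327 - 91886)*((-3/2 - 1)**2/290 - 438911) = 40441*((-5/2)**2*(1/290) - 438911) = 40441*((25/4)*(1/290) - 438911) = 40441*(5/232 - 438911) = 40441*(-101827347/232) = -4117999740027/232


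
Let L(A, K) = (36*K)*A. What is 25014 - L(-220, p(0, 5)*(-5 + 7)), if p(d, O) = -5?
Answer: -54186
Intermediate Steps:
L(A, K) = 36*A*K
25014 - L(-220, p(0, 5)*(-5 + 7)) = 25014 - 36*(-220)*(-5*(-5 + 7)) = 25014 - 36*(-220)*(-5*2) = 25014 - 36*(-220)*(-10) = 25014 - 1*79200 = 25014 - 79200 = -54186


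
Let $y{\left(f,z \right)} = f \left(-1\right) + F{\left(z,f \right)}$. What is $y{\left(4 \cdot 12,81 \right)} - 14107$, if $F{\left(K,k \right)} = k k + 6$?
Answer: $-11845$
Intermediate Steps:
$F{\left(K,k \right)} = 6 + k^{2}$ ($F{\left(K,k \right)} = k^{2} + 6 = 6 + k^{2}$)
$y{\left(f,z \right)} = 6 + f^{2} - f$ ($y{\left(f,z \right)} = f \left(-1\right) + \left(6 + f^{2}\right) = - f + \left(6 + f^{2}\right) = 6 + f^{2} - f$)
$y{\left(4 \cdot 12,81 \right)} - 14107 = \left(6 + \left(4 \cdot 12\right)^{2} - 4 \cdot 12\right) - 14107 = \left(6 + 48^{2} - 48\right) - 14107 = \left(6 + 2304 - 48\right) - 14107 = 2262 - 14107 = -11845$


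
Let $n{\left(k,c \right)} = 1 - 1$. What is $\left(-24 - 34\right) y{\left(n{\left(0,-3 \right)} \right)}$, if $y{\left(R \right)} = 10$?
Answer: $-580$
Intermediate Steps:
$n{\left(k,c \right)} = 0$
$\left(-24 - 34\right) y{\left(n{\left(0,-3 \right)} \right)} = \left(-24 - 34\right) 10 = \left(-58\right) 10 = -580$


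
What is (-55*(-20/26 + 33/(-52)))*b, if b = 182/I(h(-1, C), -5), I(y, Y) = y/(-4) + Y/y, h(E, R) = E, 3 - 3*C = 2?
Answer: 8030/3 ≈ 2676.7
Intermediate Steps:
C = ⅓ (C = 1 - ⅓*2 = 1 - ⅔ = ⅓ ≈ 0.33333)
I(y, Y) = -y/4 + Y/y (I(y, Y) = y*(-¼) + Y/y = -y/4 + Y/y)
b = 104/3 (b = 182/(-¼*(-1) - 5/(-1)) = 182/(¼ - 5*(-1)) = 182/(¼ + 5) = 182/(21/4) = 182*(4/21) = 104/3 ≈ 34.667)
(-55*(-20/26 + 33/(-52)))*b = -55*(-20/26 + 33/(-52))*(104/3) = -55*(-20*1/26 + 33*(-1/52))*(104/3) = -55*(-10/13 - 33/52)*(104/3) = -55*(-73/52)*(104/3) = (4015/52)*(104/3) = 8030/3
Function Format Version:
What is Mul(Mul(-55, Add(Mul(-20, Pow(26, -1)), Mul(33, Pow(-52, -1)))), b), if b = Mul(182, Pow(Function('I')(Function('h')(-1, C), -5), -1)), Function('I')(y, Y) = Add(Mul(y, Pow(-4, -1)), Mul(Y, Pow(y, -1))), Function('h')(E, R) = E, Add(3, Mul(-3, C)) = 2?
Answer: Rational(8030, 3) ≈ 2676.7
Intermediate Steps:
C = Rational(1, 3) (C = Add(1, Mul(Rational(-1, 3), 2)) = Add(1, Rational(-2, 3)) = Rational(1, 3) ≈ 0.33333)
Function('I')(y, Y) = Add(Mul(Rational(-1, 4), y), Mul(Y, Pow(y, -1))) (Function('I')(y, Y) = Add(Mul(y, Rational(-1, 4)), Mul(Y, Pow(y, -1))) = Add(Mul(Rational(-1, 4), y), Mul(Y, Pow(y, -1))))
b = Rational(104, 3) (b = Mul(182, Pow(Add(Mul(Rational(-1, 4), -1), Mul(-5, Pow(-1, -1))), -1)) = Mul(182, Pow(Add(Rational(1, 4), Mul(-5, -1)), -1)) = Mul(182, Pow(Add(Rational(1, 4), 5), -1)) = Mul(182, Pow(Rational(21, 4), -1)) = Mul(182, Rational(4, 21)) = Rational(104, 3) ≈ 34.667)
Mul(Mul(-55, Add(Mul(-20, Pow(26, -1)), Mul(33, Pow(-52, -1)))), b) = Mul(Mul(-55, Add(Mul(-20, Pow(26, -1)), Mul(33, Pow(-52, -1)))), Rational(104, 3)) = Mul(Mul(-55, Add(Mul(-20, Rational(1, 26)), Mul(33, Rational(-1, 52)))), Rational(104, 3)) = Mul(Mul(-55, Add(Rational(-10, 13), Rational(-33, 52))), Rational(104, 3)) = Mul(Mul(-55, Rational(-73, 52)), Rational(104, 3)) = Mul(Rational(4015, 52), Rational(104, 3)) = Rational(8030, 3)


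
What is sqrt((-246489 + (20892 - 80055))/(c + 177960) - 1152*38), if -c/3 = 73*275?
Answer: 2*I*sqrt(16856620362995)/39245 ≈ 209.23*I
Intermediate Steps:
c = -60225 (c = -219*275 = -3*20075 = -60225)
sqrt((-246489 + (20892 - 80055))/(c + 177960) - 1152*38) = sqrt((-246489 + (20892 - 80055))/(-60225 + 177960) - 1152*38) = sqrt((-246489 - 59163)/117735 - 43776) = sqrt(-305652*1/117735 - 43776) = sqrt(-101884/39245 - 43776) = sqrt(-1718091004/39245) = 2*I*sqrt(16856620362995)/39245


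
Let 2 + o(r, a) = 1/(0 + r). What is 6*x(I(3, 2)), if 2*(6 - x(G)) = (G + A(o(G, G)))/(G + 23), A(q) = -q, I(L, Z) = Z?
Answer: 1779/50 ≈ 35.580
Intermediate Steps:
o(r, a) = -2 + 1/r (o(r, a) = -2 + 1/(0 + r) = -2 + 1/r)
x(G) = 6 - (2 + G - 1/G)/(2*(23 + G)) (x(G) = 6 - (G - (-2 + 1/G))/(2*(G + 23)) = 6 - (G + (2 - 1/G))/(2*(23 + G)) = 6 - (2 + G - 1/G)/(2*(23 + G)))
6*x(I(3, 2)) = 6*((½)*(1 + 2*(274 + 11*2))/(2*(23 + 2))) = 6*((½)*(½)*(1 + 2*(274 + 22))/25) = 6*((½)*(½)*(1/25)*(1 + 2*296)) = 6*((½)*(½)*(1/25)*(1 + 592)) = 6*((½)*(½)*(1/25)*593) = 6*(593/100) = 1779/50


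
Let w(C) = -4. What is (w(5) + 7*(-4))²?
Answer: 1024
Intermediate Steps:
(w(5) + 7*(-4))² = (-4 + 7*(-4))² = (-4 - 28)² = (-32)² = 1024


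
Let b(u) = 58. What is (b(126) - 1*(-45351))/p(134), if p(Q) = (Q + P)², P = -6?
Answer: 45409/16384 ≈ 2.7715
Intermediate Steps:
p(Q) = (-6 + Q)² (p(Q) = (Q - 6)² = (-6 + Q)²)
(b(126) - 1*(-45351))/p(134) = (58 - 1*(-45351))/((-6 + 134)²) = (58 + 45351)/(128²) = 45409/16384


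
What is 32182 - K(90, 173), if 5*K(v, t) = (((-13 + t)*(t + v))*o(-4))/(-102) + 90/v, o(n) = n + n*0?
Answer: 8122199/255 ≈ 31852.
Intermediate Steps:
o(n) = n (o(n) = n + 0 = n)
K(v, t) = 18/v + 2*(-13 + t)*(t + v)/255 (K(v, t) = ((((-13 + t)*(t + v))*(-4))/(-102) + 90/v)/5 = (-4*(-13 + t)*(t + v)*(-1/102) + 90/v)/5 = (2*(-13 + t)*(t + v)/51 + 90/v)/5 = (90/v + 2*(-13 + t)*(t + v)/51)/5 = 18/v + 2*(-13 + t)*(t + v)/255)
32182 - K(90, 173) = 32182 - 2*(2295 + 90*(173² - 13*173 - 13*90 + 173*90))/(255*90) = 32182 - 2*(2295 + 90*(29929 - 2249 - 1170 + 15570))/(255*90) = 32182 - 2*(2295 + 90*42080)/(255*90) = 32182 - 2*(2295 + 3787200)/(255*90) = 32182 - 2*3789495/(255*90) = 32182 - 1*84211/255 = 32182 - 84211/255 = 8122199/255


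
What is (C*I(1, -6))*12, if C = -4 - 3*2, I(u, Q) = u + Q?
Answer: 600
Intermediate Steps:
I(u, Q) = Q + u
C = -10 (C = -4 - 6 = -10)
(C*I(1, -6))*12 = -10*(-6 + 1)*12 = -10*(-5)*12 = 50*12 = 600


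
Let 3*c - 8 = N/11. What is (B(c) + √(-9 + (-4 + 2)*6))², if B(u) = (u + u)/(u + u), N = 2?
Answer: (1 + I*√21)² ≈ -20.0 + 9.1651*I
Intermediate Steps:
c = 30/11 (c = 8/3 + (2/11)/3 = 8/3 + (2*(1/11))/3 = 8/3 + (⅓)*(2/11) = 8/3 + 2/33 = 30/11 ≈ 2.7273)
B(u) = 1 (B(u) = (2*u)/((2*u)) = (2*u)*(1/(2*u)) = 1)
(B(c) + √(-9 + (-4 + 2)*6))² = (1 + √(-9 + (-4 + 2)*6))² = (1 + √(-9 - 2*6))² = (1 + √(-9 - 12))² = (1 + √(-21))² = (1 + I*√21)²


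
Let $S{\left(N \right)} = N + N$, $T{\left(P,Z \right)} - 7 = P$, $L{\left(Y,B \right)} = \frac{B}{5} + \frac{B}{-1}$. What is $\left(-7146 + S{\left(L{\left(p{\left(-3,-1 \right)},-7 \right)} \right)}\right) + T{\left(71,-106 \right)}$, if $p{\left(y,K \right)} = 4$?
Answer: $- \frac{35284}{5} \approx -7056.8$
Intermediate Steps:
$L{\left(Y,B \right)} = - \frac{4 B}{5}$ ($L{\left(Y,B \right)} = B \frac{1}{5} + B \left(-1\right) = \frac{B}{5} - B = - \frac{4 B}{5}$)
$T{\left(P,Z \right)} = 7 + P$
$S{\left(N \right)} = 2 N$
$\left(-7146 + S{\left(L{\left(p{\left(-3,-1 \right)},-7 \right)} \right)}\right) + T{\left(71,-106 \right)} = \left(-7146 + 2 \left(\left(- \frac{4}{5}\right) \left(-7\right)\right)\right) + \left(7 + 71\right) = \left(-7146 + 2 \cdot \frac{28}{5}\right) + 78 = \left(-7146 + \frac{56}{5}\right) + 78 = - \frac{35674}{5} + 78 = - \frac{35284}{5}$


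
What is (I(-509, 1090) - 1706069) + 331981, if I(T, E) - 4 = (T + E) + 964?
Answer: -1372539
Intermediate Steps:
I(T, E) = 968 + E + T (I(T, E) = 4 + ((T + E) + 964) = 4 + ((E + T) + 964) = 4 + (964 + E + T) = 968 + E + T)
(I(-509, 1090) - 1706069) + 331981 = ((968 + 1090 - 509) - 1706069) + 331981 = (1549 - 1706069) + 331981 = -1704520 + 331981 = -1372539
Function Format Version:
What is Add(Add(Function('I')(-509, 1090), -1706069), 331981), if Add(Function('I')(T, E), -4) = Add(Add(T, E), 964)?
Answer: -1372539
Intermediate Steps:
Function('I')(T, E) = Add(968, E, T) (Function('I')(T, E) = Add(4, Add(Add(T, E), 964)) = Add(4, Add(Add(E, T), 964)) = Add(4, Add(964, E, T)) = Add(968, E, T))
Add(Add(Function('I')(-509, 1090), -1706069), 331981) = Add(Add(Add(968, 1090, -509), -1706069), 331981) = Add(Add(1549, -1706069), 331981) = Add(-1704520, 331981) = -1372539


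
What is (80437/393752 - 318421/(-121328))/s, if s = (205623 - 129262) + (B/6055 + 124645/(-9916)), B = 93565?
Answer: 50711762331163129/1368996994300050857492 ≈ 3.7043e-5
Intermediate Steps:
s = 916998576649/12008276 (s = (205623 - 129262) + (93565/6055 + 124645/(-9916)) = 76361 + (93565*(1/6055) + 124645*(-1/9916)) = 76361 + (18713/1211 - 124645/9916) = 76361 + 34613013/12008276 = 916998576649/12008276 ≈ 76364.)
(80437/393752 - 318421/(-121328))/s = (80437/393752 - 318421/(-121328))/(916998576649/12008276) = (80437*(1/393752) - 318421*(-1/121328))*(12008276/916998576649) = (80437/393752 + 318421/121328)*(12008276/916998576649) = (16892270741/5971642832)*(12008276/916998576649) = 50711762331163129/1368996994300050857492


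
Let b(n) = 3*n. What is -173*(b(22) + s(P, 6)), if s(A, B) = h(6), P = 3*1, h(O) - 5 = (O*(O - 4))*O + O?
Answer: -25777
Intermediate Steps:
h(O) = 5 + O + O**2*(-4 + O) (h(O) = 5 + ((O*(O - 4))*O + O) = 5 + ((O*(-4 + O))*O + O) = 5 + (O**2*(-4 + O) + O) = 5 + (O + O**2*(-4 + O)) = 5 + O + O**2*(-4 + O))
P = 3
s(A, B) = 83 (s(A, B) = 5 + 6 + 6**3 - 4*6**2 = 5 + 6 + 216 - 4*36 = 5 + 6 + 216 - 144 = 83)
-173*(b(22) + s(P, 6)) = -173*(3*22 + 83) = -173*(66 + 83) = -173*149 = -25777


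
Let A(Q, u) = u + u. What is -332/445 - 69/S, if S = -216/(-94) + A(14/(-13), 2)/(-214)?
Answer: -158220829/5100590 ≈ -31.020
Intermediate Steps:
A(Q, u) = 2*u
S = 11462/5029 (S = -216/(-94) + (2*2)/(-214) = -216*(-1/94) + 4*(-1/214) = 108/47 - 2/107 = 11462/5029 ≈ 2.2792)
-332/445 - 69/S = -332/445 - 69/11462/5029 = -332*1/445 - 69*5029/11462 = -332/445 - 347001/11462 = -158220829/5100590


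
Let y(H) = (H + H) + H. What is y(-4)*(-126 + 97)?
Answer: 348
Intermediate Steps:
y(H) = 3*H (y(H) = 2*H + H = 3*H)
y(-4)*(-126 + 97) = (3*(-4))*(-126 + 97) = -12*(-29) = 348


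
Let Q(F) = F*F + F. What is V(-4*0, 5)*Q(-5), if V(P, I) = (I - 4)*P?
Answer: 0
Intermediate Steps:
V(P, I) = P*(-4 + I) (V(P, I) = (-4 + I)*P = P*(-4 + I))
Q(F) = F + F**2 (Q(F) = F**2 + F = F + F**2)
V(-4*0, 5)*Q(-5) = ((-4*0)*(-4 + 5))*(-5*(1 - 5)) = (0*1)*(-5*(-4)) = 0*20 = 0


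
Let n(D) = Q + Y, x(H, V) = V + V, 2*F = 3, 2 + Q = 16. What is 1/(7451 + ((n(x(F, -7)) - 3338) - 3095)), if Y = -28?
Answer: 1/1004 ≈ 0.00099602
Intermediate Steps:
Q = 14 (Q = -2 + 16 = 14)
F = 3/2 (F = (1/2)*3 = 3/2 ≈ 1.5000)
x(H, V) = 2*V
n(D) = -14 (n(D) = 14 - 28 = -14)
1/(7451 + ((n(x(F, -7)) - 3338) - 3095)) = 1/(7451 + ((-14 - 3338) - 3095)) = 1/(7451 + (-3352 - 3095)) = 1/(7451 - 6447) = 1/1004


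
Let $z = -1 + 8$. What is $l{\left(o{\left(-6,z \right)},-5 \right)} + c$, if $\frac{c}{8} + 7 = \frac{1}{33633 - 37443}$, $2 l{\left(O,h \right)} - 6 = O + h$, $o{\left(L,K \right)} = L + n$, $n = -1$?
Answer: $- \frac{112399}{1905} \approx -59.002$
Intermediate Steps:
$z = 7$
$o{\left(L,K \right)} = -1 + L$ ($o{\left(L,K \right)} = L - 1 = -1 + L$)
$l{\left(O,h \right)} = 3 + \frac{O}{2} + \frac{h}{2}$ ($l{\left(O,h \right)} = 3 + \frac{O + h}{2} = 3 + \left(\frac{O}{2} + \frac{h}{2}\right) = 3 + \frac{O}{2} + \frac{h}{2}$)
$c = - \frac{106684}{1905}$ ($c = -56 + \frac{8}{33633 - 37443} = -56 + \frac{8}{-3810} = -56 + 8 \left(- \frac{1}{3810}\right) = -56 - \frac{4}{1905} = - \frac{106684}{1905} \approx -56.002$)
$l{\left(o{\left(-6,z \right)},-5 \right)} + c = \left(3 + \frac{-1 - 6}{2} + \frac{1}{2} \left(-5\right)\right) - \frac{106684}{1905} = \left(3 + \frac{1}{2} \left(-7\right) - \frac{5}{2}\right) - \frac{106684}{1905} = \left(3 - \frac{7}{2} - \frac{5}{2}\right) - \frac{106684}{1905} = -3 - \frac{106684}{1905} = - \frac{112399}{1905}$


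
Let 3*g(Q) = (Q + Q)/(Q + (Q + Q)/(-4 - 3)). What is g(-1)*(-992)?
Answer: -13888/15 ≈ -925.87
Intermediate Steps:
g(Q) = 14/15 (g(Q) = ((Q + Q)/(Q + (Q + Q)/(-4 - 3)))/3 = ((2*Q)/(Q + (2*Q)/(-7)))/3 = ((2*Q)/(Q + (2*Q)*(-⅐)))/3 = ((2*Q)/(Q - 2*Q/7))/3 = ((2*Q)/((5*Q/7)))/3 = ((2*Q)*(7/(5*Q)))/3 = (⅓)*(14/5) = 14/15)
g(-1)*(-992) = (14/15)*(-992) = -13888/15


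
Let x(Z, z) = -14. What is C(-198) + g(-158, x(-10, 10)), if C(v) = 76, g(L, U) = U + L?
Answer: -96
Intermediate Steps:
g(L, U) = L + U
C(-198) + g(-158, x(-10, 10)) = 76 + (-158 - 14) = 76 - 172 = -96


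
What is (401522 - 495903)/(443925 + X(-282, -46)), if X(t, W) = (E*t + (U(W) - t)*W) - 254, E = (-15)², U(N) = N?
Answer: -94381/369365 ≈ -0.25552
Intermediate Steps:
E = 225
X(t, W) = -254 + 225*t + W*(W - t) (X(t, W) = (225*t + (W - t)*W) - 254 = (225*t + W*(W - t)) - 254 = -254 + 225*t + W*(W - t))
(401522 - 495903)/(443925 + X(-282, -46)) = (401522 - 495903)/(443925 + (-254 + (-46)² + 225*(-282) - 1*(-46)*(-282))) = -94381/(443925 + (-254 + 2116 - 63450 - 12972)) = -94381/(443925 - 74560) = -94381/369365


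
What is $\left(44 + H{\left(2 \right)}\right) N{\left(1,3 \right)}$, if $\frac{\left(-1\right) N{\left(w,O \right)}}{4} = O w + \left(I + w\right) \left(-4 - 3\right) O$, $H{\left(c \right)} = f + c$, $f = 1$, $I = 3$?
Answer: $15228$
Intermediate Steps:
$H{\left(c \right)} = 1 + c$
$N{\left(w,O \right)} = - 4 O w - 4 O \left(-21 - 7 w\right)$ ($N{\left(w,O \right)} = - 4 \left(O w + \left(3 + w\right) \left(-4 - 3\right) O\right) = - 4 \left(O w + \left(3 + w\right) \left(-7\right) O\right) = - 4 \left(O w + \left(-21 - 7 w\right) O\right) = - 4 \left(O w + O \left(-21 - 7 w\right)\right) = - 4 O w - 4 O \left(-21 - 7 w\right)$)
$\left(44 + H{\left(2 \right)}\right) N{\left(1,3 \right)} = \left(44 + \left(1 + 2\right)\right) 12 \cdot 3 \left(7 + 2 \cdot 1\right) = \left(44 + 3\right) 12 \cdot 3 \left(7 + 2\right) = 47 \cdot 12 \cdot 3 \cdot 9 = 47 \cdot 324 = 15228$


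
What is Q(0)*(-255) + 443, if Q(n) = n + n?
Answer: 443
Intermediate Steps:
Q(n) = 2*n
Q(0)*(-255) + 443 = (2*0)*(-255) + 443 = 0*(-255) + 443 = 0 + 443 = 443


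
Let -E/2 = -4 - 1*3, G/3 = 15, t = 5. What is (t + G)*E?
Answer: 700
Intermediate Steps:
G = 45 (G = 3*15 = 45)
E = 14 (E = -2*(-4 - 1*3) = -2*(-4 - 3) = -2*(-7) = 14)
(t + G)*E = (5 + 45)*14 = 50*14 = 700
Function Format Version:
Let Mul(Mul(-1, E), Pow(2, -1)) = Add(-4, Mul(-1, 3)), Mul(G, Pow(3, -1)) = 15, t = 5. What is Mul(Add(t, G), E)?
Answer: 700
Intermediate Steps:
G = 45 (G = Mul(3, 15) = 45)
E = 14 (E = Mul(-2, Add(-4, Mul(-1, 3))) = Mul(-2, Add(-4, -3)) = Mul(-2, -7) = 14)
Mul(Add(t, G), E) = Mul(Add(5, 45), 14) = Mul(50, 14) = 700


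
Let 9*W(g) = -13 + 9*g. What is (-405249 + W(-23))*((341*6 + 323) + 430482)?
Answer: -1578807141311/9 ≈ -1.7542e+11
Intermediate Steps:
W(g) = -13/9 + g (W(g) = (-13 + 9*g)/9 = -13/9 + g)
(-405249 + W(-23))*((341*6 + 323) + 430482) = (-405249 + (-13/9 - 23))*((341*6 + 323) + 430482) = (-405249 - 220/9)*((2046 + 323) + 430482) = -3647461*(2369 + 430482)/9 = -3647461/9*432851 = -1578807141311/9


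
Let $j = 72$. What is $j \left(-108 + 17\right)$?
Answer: $-6552$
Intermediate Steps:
$j \left(-108 + 17\right) = 72 \left(-108 + 17\right) = 72 \left(-91\right) = -6552$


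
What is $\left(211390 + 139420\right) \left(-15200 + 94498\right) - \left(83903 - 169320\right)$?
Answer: $27818616797$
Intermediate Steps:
$\left(211390 + 139420\right) \left(-15200 + 94498\right) - \left(83903 - 169320\right) = 350810 \cdot 79298 - -85417 = 27818531380 + 85417 = 27818616797$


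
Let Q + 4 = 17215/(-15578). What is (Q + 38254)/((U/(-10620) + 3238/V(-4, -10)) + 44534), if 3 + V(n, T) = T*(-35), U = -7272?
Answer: 60993293139025/71031757677692 ≈ 0.85868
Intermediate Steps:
Q = -79527/15578 (Q = -4 + 17215/(-15578) = -4 + 17215*(-1/15578) = -4 - 17215/15578 = -79527/15578 ≈ -5.1051)
V(n, T) = -3 - 35*T (V(n, T) = -3 + T*(-35) = -3 - 35*T)
(Q + 38254)/((U/(-10620) + 3238/V(-4, -10)) + 44534) = (-79527/15578 + 38254)/((-7272/(-10620) + 3238/(-3 - 35*(-10))) + 44534) = 595841285/(15578*((-7272*(-1/10620) + 3238/(-3 + 350)) + 44534)) = 595841285/(15578*((202/295 + 3238/347) + 44534)) = 595841285/(15578*(1025304/102365 + 44534)) = 595841285/(15578*(4559748214/102365)) = (595841285/15578)*(102365/4559748214) = 60993293139025/71031757677692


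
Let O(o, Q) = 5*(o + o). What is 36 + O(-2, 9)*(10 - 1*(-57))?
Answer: -1304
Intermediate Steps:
O(o, Q) = 10*o (O(o, Q) = 5*(2*o) = 10*o)
36 + O(-2, 9)*(10 - 1*(-57)) = 36 + (10*(-2))*(10 - 1*(-57)) = 36 - 20*(10 + 57) = 36 - 20*67 = 36 - 1340 = -1304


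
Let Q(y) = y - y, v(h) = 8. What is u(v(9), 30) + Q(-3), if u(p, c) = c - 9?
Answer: 21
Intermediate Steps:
u(p, c) = -9 + c
Q(y) = 0
u(v(9), 30) + Q(-3) = (-9 + 30) + 0 = 21 + 0 = 21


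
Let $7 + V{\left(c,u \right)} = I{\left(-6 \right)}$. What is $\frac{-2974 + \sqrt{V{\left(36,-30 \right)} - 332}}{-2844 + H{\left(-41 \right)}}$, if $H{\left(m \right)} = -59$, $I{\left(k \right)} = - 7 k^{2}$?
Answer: $\frac{2974}{2903} - \frac{i \sqrt{591}}{2903} \approx 1.0245 - 0.0083743 i$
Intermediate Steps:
$V{\left(c,u \right)} = -259$ ($V{\left(c,u \right)} = -7 - 7 \left(-6\right)^{2} = -7 - 252 = -259$)
$\frac{-2974 + \sqrt{V{\left(36,-30 \right)} - 332}}{-2844 + H{\left(-41 \right)}} = \frac{-2974 + \sqrt{-259 - 332}}{-2844 - 59} = \frac{-2974 + \sqrt{-591}}{-2903} = \left(-2974 + i \sqrt{591}\right) \left(- \frac{1}{2903}\right) = \frac{2974}{2903} - \frac{i \sqrt{591}}{2903}$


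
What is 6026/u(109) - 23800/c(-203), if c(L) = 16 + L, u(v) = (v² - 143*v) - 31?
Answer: 5165514/41107 ≈ 125.66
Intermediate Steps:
u(v) = -31 + v² - 143*v
6026/u(109) - 23800/c(-203) = 6026/(-31 + 109² - 143*109) - 23800/(16 - 203) = 6026/(-31 + 11881 - 15587) - 23800/(-187) = 6026/(-3737) - 23800*(-1/187) = 6026*(-1/3737) + 1400/11 = -6026/3737 + 1400/11 = 5165514/41107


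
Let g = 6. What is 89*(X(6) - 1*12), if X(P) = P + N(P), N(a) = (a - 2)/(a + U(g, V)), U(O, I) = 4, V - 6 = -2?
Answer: -2492/5 ≈ -498.40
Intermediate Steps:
V = 4 (V = 6 - 2 = 4)
N(a) = (-2 + a)/(4 + a) (N(a) = (a - 2)/(a + 4) = (-2 + a)/(4 + a))
X(P) = P + (-2 + P)/(4 + P)
89*(X(6) - 1*12) = 89*((-2 + 6 + 6*(4 + 6))/(4 + 6) - 1*12) = 89*((-2 + 6 + 6*10)/10 - 12) = 89*((-2 + 6 + 60)/10 - 12) = 89*((⅒)*64 - 12) = 89*(32/5 - 12) = 89*(-28/5) = -2492/5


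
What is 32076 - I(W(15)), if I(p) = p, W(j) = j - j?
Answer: 32076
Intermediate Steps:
W(j) = 0
32076 - I(W(15)) = 32076 - 1*0 = 32076 + 0 = 32076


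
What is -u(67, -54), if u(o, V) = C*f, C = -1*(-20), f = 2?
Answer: -40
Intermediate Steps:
C = 20
u(o, V) = 40 (u(o, V) = 20*2 = 40)
-u(67, -54) = -1*40 = -40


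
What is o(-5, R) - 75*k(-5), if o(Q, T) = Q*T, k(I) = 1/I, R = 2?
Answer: 5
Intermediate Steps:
o(-5, R) - 75*k(-5) = -5*2 - 75/(-5) = -10 - 75*(-⅕) = -10 + 15 = 5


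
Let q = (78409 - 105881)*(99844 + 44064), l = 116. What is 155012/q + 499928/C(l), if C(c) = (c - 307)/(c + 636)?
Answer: -371569900379765087/188776787504 ≈ -1.9683e+6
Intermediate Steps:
q = -3953440576 (q = -27472*143908 = -3953440576)
C(c) = (-307 + c)/(636 + c)
155012/q + 499928/C(l) = 155012/(-3953440576) + 499928/(((-307 + 116)/(636 + 116))) = 155012*(-1/3953440576) + 499928/((-191/752)) = -38753/988360144 + 499928/(((1/752)*(-191))) = -38753/988360144 + 499928/(-191/752) = -38753/988360144 + 499928*(-752/191) = -38753/988360144 - 375945856/191 = -371569900379765087/188776787504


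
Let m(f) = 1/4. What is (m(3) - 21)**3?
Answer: -571787/64 ≈ -8934.2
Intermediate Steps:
m(f) = 1/4
(m(3) - 21)**3 = (1/4 - 21)**3 = (-83/4)**3 = -571787/64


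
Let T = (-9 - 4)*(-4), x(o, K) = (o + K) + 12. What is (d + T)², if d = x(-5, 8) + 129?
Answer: 38416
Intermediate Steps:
x(o, K) = 12 + K + o (x(o, K) = (K + o) + 12 = 12 + K + o)
d = 144 (d = (12 + 8 - 5) + 129 = 15 + 129 = 144)
T = 52 (T = -13*(-4) = 52)
(d + T)² = (144 + 52)² = 196² = 38416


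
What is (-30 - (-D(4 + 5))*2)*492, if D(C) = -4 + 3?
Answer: -15744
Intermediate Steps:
D(C) = -1
(-30 - (-D(4 + 5))*2)*492 = (-30 - (-1*(-1))*2)*492 = (-30 - 2)*492 = -32*492 = -15744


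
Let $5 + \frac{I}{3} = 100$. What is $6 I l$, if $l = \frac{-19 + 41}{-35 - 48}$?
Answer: $- \frac{37620}{83} \approx -453.25$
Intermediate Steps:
$l = - \frac{22}{83}$ ($l = \frac{22}{-83} = 22 \left(- \frac{1}{83}\right) = - \frac{22}{83} \approx -0.26506$)
$I = 285$ ($I = -15 + 3 \cdot 100 = -15 + 300 = 285$)
$6 I l = 6 \cdot 285 \left(- \frac{22}{83}\right) = 1710 \left(- \frac{22}{83}\right) = - \frac{37620}{83}$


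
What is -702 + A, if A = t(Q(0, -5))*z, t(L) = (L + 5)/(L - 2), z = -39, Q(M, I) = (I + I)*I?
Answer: -11947/16 ≈ -746.69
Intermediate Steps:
Q(M, I) = 2*I**2 (Q(M, I) = (2*I)*I = 2*I**2)
t(L) = (5 + L)/(-2 + L)
A = -715/16 (A = ((5 + 2*(-5)**2)/(-2 + 2*(-5)**2))*(-39) = ((5 + 2*25)/(-2 + 2*25))*(-39) = ((5 + 50)/(-2 + 50))*(-39) = (55/48)*(-39) = -715/16 ≈ -44.688)
-702 + A = -702 - 715/16 = -11947/16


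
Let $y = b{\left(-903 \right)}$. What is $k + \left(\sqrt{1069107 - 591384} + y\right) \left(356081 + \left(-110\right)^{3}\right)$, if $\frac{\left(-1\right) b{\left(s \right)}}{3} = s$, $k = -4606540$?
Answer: $-2645662111 - 974919 \sqrt{477723} \approx -3.3195 \cdot 10^{9}$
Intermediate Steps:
$b{\left(s \right)} = - 3 s$
$y = 2709$ ($y = \left(-3\right) \left(-903\right) = 2709$)
$k + \left(\sqrt{1069107 - 591384} + y\right) \left(356081 + \left(-110\right)^{3}\right) = -4606540 + \left(\sqrt{1069107 - 591384} + 2709\right) \left(356081 + \left(-110\right)^{3}\right) = -4606540 + \left(\sqrt{477723} + 2709\right) \left(356081 - 1331000\right) = -4606540 + \left(2709 + \sqrt{477723}\right) \left(-974919\right) = -4606540 - \left(2641055571 + 974919 \sqrt{477723}\right) = -2645662111 - 974919 \sqrt{477723}$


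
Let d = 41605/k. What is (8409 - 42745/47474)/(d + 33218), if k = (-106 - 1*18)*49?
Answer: 173238096514/684273155533 ≈ 0.25317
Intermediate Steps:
k = -6076 (k = (-106 - 18)*49 = -124*49 = -6076)
d = -41605/6076 (d = 41605/(-6076) = 41605*(-1/6076) = -41605/6076 ≈ -6.8474)
(8409 - 42745/47474)/(d + 33218) = (8409 - 42745/47474)/(-41605/6076 + 33218) = (8409 - 42745*1/47474)/(201790963/6076) = (8409 - 42745/47474)*(6076/201790963) = (399166121/47474)*(6076/201790963) = 173238096514/684273155533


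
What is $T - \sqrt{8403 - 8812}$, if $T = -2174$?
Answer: $-2174 - i \sqrt{409} \approx -2174.0 - 20.224 i$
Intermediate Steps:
$T - \sqrt{8403 - 8812} = -2174 - \sqrt{8403 - 8812} = -2174 - \sqrt{-409} = -2174 - i \sqrt{409}$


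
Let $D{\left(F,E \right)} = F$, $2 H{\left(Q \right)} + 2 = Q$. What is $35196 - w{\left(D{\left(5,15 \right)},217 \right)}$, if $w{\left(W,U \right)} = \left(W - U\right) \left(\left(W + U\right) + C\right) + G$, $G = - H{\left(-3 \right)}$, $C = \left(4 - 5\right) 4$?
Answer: $\frac{162819}{2} \approx 81410.0$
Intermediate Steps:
$H{\left(Q \right)} = -1 + \frac{Q}{2}$
$C = -4$ ($C = \left(-1\right) 4 = -4$)
$G = \frac{5}{2}$ ($G = - (-1 + \frac{1}{2} \left(-3\right)) = - (-1 - \frac{3}{2}) = \left(-1\right) \left(- \frac{5}{2}\right) = \frac{5}{2} \approx 2.5$)
$w{\left(W,U \right)} = \frac{5}{2} + \left(W - U\right) \left(-4 + U + W\right)$ ($w{\left(W,U \right)} = \left(W - U\right) \left(\left(W + U\right) - 4\right) + \frac{5}{2} = \left(W - U\right) \left(\left(U + W\right) - 4\right) + \frac{5}{2} = \left(W - U\right) \left(-4 + U + W\right) + \frac{5}{2} = \frac{5}{2} + \left(W - U\right) \left(-4 + U + W\right)$)
$35196 - w{\left(D{\left(5,15 \right)},217 \right)} = 35196 - \left(\frac{5}{2} + 5^{2} - 217^{2} - 20 + 4 \cdot 217\right) = 35196 - \left(\frac{5}{2} + 25 - 47089 - 20 + 868\right) = 35196 - - \frac{92427}{2} = 35196 + \frac{92427}{2} = \frac{162819}{2}$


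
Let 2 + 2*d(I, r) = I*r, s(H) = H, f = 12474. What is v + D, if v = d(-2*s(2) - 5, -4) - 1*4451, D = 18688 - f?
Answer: 1780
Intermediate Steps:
d(I, r) = -1 + I*r/2 (d(I, r) = -1 + (I*r)/2 = -1 + I*r/2)
D = 6214 (D = 18688 - 1*12474 = 18688 - 12474 = 6214)
v = -4434 (v = (-1 + (1/2)*(-2*2 - 5)*(-4)) - 1*4451 = (-1 + (1/2)*(-4 - 5)*(-4)) - 4451 = (-1 + (1/2)*(-9)*(-4)) - 4451 = (-1 + 18) - 4451 = 17 - 4451 = -4434)
v + D = -4434 + 6214 = 1780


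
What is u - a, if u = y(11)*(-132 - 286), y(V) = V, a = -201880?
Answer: 197282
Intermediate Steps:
u = -4598 (u = 11*(-132 - 286) = 11*(-418) = -4598)
u - a = -4598 - 1*(-201880) = -4598 + 201880 = 197282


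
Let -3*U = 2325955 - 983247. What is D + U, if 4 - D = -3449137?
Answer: 9004715/3 ≈ 3.0016e+6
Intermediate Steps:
U = -1342708/3 (U = -(2325955 - 983247)/3 = -1/3*1342708 = -1342708/3 ≈ -4.4757e+5)
D = 3449141 (D = 4 - 1*(-3449137) = 4 + 3449137 = 3449141)
D + U = 3449141 - 1342708/3 = 9004715/3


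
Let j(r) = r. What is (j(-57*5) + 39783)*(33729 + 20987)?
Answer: 2161172568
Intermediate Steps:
(j(-57*5) + 39783)*(33729 + 20987) = (-57*5 + 39783)*(33729 + 20987) = (-285 + 39783)*54716 = 39498*54716 = 2161172568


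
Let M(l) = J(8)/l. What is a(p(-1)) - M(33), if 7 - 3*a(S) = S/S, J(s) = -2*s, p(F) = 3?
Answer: 82/33 ≈ 2.4848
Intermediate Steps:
M(l) = -16/l (M(l) = (-2*8)/l = -16/l)
a(S) = 2 (a(S) = 7/3 - S/(3*S) = 7/3 - ⅓*1 = 7/3 - ⅓ = 2)
a(p(-1)) - M(33) = 2 - (-16)/33 = 2 - 1*(-16/33) = 2 + 16/33 = 82/33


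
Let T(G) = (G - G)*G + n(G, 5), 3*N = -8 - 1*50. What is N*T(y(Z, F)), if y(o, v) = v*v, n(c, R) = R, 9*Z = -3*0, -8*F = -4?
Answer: -290/3 ≈ -96.667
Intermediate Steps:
F = ½ (F = -⅛*(-4) = ½ ≈ 0.50000)
Z = 0 (Z = (-3*0)/9 = (⅑)*0 = 0)
y(o, v) = v²
N = -58/3 (N = (-8 - 1*50)/3 = (-8 - 50)/3 = (⅓)*(-58) = -58/3 ≈ -19.333)
T(G) = 5 (T(G) = (G - G)*G + 5 = 0*G + 5 = 0 + 5 = 5)
N*T(y(Z, F)) = -58/3*5 = -290/3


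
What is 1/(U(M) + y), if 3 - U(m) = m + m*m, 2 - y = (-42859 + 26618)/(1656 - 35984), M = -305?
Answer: -34328/3182736761 ≈ -1.0786e-5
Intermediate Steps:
y = 52415/34328 (y = 2 - (-42859 + 26618)/(1656 - 35984) = 2 - (-16241)/(-34328) = 2 - (-16241)*(-1)/34328 = 2 - 1*16241/34328 = 2 - 16241/34328 = 52415/34328 ≈ 1.5269)
U(m) = 3 - m - m² (U(m) = 3 - (m + m*m) = 3 - (m + m²) = 3 + (-m - m²) = 3 - m - m²)
1/(U(M) + y) = 1/((3 - 1*(-305) - 1*(-305)²) + 52415/34328) = 1/((3 + 305 - 1*93025) + 52415/34328) = 1/((3 + 305 - 93025) + 52415/34328) = 1/(-92717 + 52415/34328) = 1/(-3182736761/34328) = -34328/3182736761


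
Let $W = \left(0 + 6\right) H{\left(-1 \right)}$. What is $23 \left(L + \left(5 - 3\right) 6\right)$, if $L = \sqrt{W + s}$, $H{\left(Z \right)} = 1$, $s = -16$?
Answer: $276 + 23 i \sqrt{10} \approx 276.0 + 72.732 i$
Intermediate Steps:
$W = 6$ ($W = \left(0 + 6\right) 1 = 6 \cdot 1 = 6$)
$L = i \sqrt{10}$ ($L = \sqrt{6 - 16} = \sqrt{-10} = i \sqrt{10} \approx 3.1623 i$)
$23 \left(L + \left(5 - 3\right) 6\right) = 23 \left(i \sqrt{10} + \left(5 - 3\right) 6\right) = 23 \left(i \sqrt{10} + 2 \cdot 6\right) = 23 \left(i \sqrt{10} + 12\right) = 23 \left(12 + i \sqrt{10}\right) = 276 + 23 i \sqrt{10}$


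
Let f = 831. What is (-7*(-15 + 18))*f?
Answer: -17451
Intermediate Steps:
(-7*(-15 + 18))*f = -7*(-15 + 18)*831 = -7*3*831 = -21*831 = -17451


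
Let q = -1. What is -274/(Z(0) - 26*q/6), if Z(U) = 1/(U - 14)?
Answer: -11508/179 ≈ -64.291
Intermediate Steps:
Z(U) = 1/(-14 + U)
-274/(Z(0) - 26*q/6) = -274/(1/(-14 + 0) - (-26)/6) = -274/(1/(-14) - (-26)/6) = -274/(-1/14 - 26*(-⅙)) = -274/(-1/14 + 13/3) = -274/(179/42) = (42/179)*(-274) = -11508/179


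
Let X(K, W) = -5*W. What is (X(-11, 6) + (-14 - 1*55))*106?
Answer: -10494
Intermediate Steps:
(X(-11, 6) + (-14 - 1*55))*106 = (-5*6 + (-14 - 1*55))*106 = (-30 + (-14 - 55))*106 = (-30 - 69)*106 = -99*106 = -10494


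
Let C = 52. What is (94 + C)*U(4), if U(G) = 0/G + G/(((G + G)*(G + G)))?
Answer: 73/8 ≈ 9.1250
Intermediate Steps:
U(G) = 1/(4*G) (U(G) = 0 + G/(((2*G)*(2*G))) = 0 + G/((4*G²)) = 0 + G*(1/(4*G²)) = 0 + 1/(4*G) = 1/(4*G))
(94 + C)*U(4) = (94 + 52)*((¼)/4) = 146*((¼)*(¼)) = 146*(1/16) = 73/8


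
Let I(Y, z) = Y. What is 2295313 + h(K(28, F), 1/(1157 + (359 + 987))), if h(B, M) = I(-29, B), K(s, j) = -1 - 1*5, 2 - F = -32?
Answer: 2295284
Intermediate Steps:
F = 34 (F = 2 - 1*(-32) = 2 + 32 = 34)
K(s, j) = -6 (K(s, j) = -1 - 5 = -6)
h(B, M) = -29
2295313 + h(K(28, F), 1/(1157 + (359 + 987))) = 2295313 - 29 = 2295284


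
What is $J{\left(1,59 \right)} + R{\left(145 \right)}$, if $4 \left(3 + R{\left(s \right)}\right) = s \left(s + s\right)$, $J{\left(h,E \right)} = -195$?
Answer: $\frac{20629}{2} \approx 10315.0$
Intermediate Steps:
$R{\left(s \right)} = -3 + \frac{s^{2}}{2}$ ($R{\left(s \right)} = -3 + \frac{s \left(s + s\right)}{4} = -3 + \frac{s 2 s}{4} = -3 + \frac{2 s^{2}}{4} = -3 + \frac{s^{2}}{2}$)
$J{\left(1,59 \right)} + R{\left(145 \right)} = -195 - \left(3 - \frac{145^{2}}{2}\right) = -195 + \left(-3 + \frac{1}{2} \cdot 21025\right) = -195 + \left(-3 + \frac{21025}{2}\right) = -195 + \frac{21019}{2} = \frac{20629}{2}$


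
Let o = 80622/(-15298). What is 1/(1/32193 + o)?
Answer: -246244257/1297724374 ≈ -0.18975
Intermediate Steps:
o = -40311/7649 (o = 80622*(-1/15298) = -40311/7649 ≈ -5.2701)
1/(1/32193 + o) = 1/(1/32193 - 40311/7649) = 1/(-1297724374/246244257) = -246244257/1297724374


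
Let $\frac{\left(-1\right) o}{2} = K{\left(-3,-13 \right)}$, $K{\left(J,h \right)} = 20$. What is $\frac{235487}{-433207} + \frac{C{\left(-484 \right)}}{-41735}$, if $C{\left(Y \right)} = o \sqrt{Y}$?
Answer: $- \frac{235487}{433207} + \frac{176 i}{8347} \approx -0.54359 + 0.021085 i$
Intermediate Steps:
$o = -40$ ($o = \left(-2\right) 20 = -40$)
$C{\left(Y \right)} = - 40 \sqrt{Y}$
$\frac{235487}{-433207} + \frac{C{\left(-484 \right)}}{-41735} = \frac{235487}{-433207} + \frac{\left(-40\right) \sqrt{-484}}{-41735} = 235487 \left(- \frac{1}{433207}\right) + - 40 \cdot 22 i \left(- \frac{1}{41735}\right) = - \frac{235487}{433207} + - 880 i \left(- \frac{1}{41735}\right) = - \frac{235487}{433207} + \frac{176 i}{8347}$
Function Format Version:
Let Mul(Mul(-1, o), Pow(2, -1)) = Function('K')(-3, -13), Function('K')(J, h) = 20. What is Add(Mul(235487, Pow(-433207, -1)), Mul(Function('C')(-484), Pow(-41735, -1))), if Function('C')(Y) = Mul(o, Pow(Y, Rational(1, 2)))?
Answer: Add(Rational(-235487, 433207), Mul(Rational(176, 8347), I)) ≈ Add(-0.54359, Mul(0.021085, I))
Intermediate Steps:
o = -40 (o = Mul(-2, 20) = -40)
Function('C')(Y) = Mul(-40, Pow(Y, Rational(1, 2)))
Add(Mul(235487, Pow(-433207, -1)), Mul(Function('C')(-484), Pow(-41735, -1))) = Add(Mul(235487, Pow(-433207, -1)), Mul(Mul(-40, Pow(-484, Rational(1, 2))), Pow(-41735, -1))) = Add(Mul(235487, Rational(-1, 433207)), Mul(Mul(-40, Mul(22, I)), Rational(-1, 41735))) = Add(Rational(-235487, 433207), Mul(Mul(-880, I), Rational(-1, 41735))) = Add(Rational(-235487, 433207), Mul(Rational(176, 8347), I))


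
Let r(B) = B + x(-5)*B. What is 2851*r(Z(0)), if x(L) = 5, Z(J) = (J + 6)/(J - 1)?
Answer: -102636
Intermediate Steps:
Z(J) = (6 + J)/(-1 + J)
r(B) = 6*B (r(B) = B + 5*B = 6*B)
2851*r(Z(0)) = 2851*(6*((6 + 0)/(-1 + 0))) = 2851*(6*(6/(-1))) = 2851*(6*(-1*6)) = 2851*(6*(-6)) = 2851*(-36) = -102636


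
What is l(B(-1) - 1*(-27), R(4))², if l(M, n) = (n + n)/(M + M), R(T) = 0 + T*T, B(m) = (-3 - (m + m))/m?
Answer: 16/49 ≈ 0.32653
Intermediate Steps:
B(m) = (-3 - 2*m)/m
R(T) = T² (R(T) = 0 + T² = T²)
l(M, n) = n/M (l(M, n) = (2*n)/((2*M)) = (2*n)*(1/(2*M)) = n/M)
l(B(-1) - 1*(-27), R(4))² = (4²/((-2 - 3/(-1)) - 1*(-27)))² = (16/((-2 - 3*(-1)) + 27))² = (16/((-2 + 3) + 27))² = (16/(1 + 27))² = (16/28)² = (16*(1/28))² = (4/7)² = 16/49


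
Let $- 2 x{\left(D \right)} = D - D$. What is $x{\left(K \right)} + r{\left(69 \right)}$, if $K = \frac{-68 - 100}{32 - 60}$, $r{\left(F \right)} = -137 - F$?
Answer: $-206$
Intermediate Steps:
$K = 6$ ($K = - \frac{168}{-28} = \left(-168\right) \left(- \frac{1}{28}\right) = 6$)
$x{\left(D \right)} = 0$ ($x{\left(D \right)} = - \frac{D - D}{2} = \left(- \frac{1}{2}\right) 0 = 0$)
$x{\left(K \right)} + r{\left(69 \right)} = 0 - 206 = -206$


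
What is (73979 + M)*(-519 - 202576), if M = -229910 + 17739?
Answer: 28066104240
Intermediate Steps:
M = -212171
(73979 + M)*(-519 - 202576) = (73979 - 212171)*(-519 - 202576) = -138192*(-203095) = 28066104240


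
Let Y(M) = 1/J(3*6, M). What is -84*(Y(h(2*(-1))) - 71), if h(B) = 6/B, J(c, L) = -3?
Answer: 5992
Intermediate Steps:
Y(M) = -1/3 (Y(M) = 1/(-3) = -1/3)
-84*(Y(h(2*(-1))) - 71) = -84*(-1/3 - 71) = -84*(-214/3) = 5992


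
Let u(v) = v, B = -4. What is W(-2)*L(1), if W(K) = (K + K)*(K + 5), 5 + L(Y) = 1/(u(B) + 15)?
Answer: 648/11 ≈ 58.909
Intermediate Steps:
L(Y) = -54/11 (L(Y) = -5 + 1/(-4 + 15) = -5 + 1/11 = -54/11)
W(K) = 2*K*(5 + K) (W(K) = (2*K)*(5 + K) = 2*K*(5 + K))
W(-2)*L(1) = (2*(-2)*(5 - 2))*(-54/11) = (2*(-2)*3)*(-54/11) = -12*(-54/11) = 648/11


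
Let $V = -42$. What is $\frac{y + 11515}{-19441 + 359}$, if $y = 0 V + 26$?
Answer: $- \frac{11541}{19082} \approx -0.60481$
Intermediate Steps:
$y = 26$ ($y = 0 \left(-42\right) + 26 = 0 + 26 = 26$)
$\frac{y + 11515}{-19441 + 359} = \frac{26 + 11515}{-19441 + 359} = \frac{11541}{-19082} = 11541 \left(- \frac{1}{19082}\right) = - \frac{11541}{19082}$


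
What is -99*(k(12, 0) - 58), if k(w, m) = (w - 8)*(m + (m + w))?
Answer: 990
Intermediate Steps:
k(w, m) = (-8 + w)*(w + 2*m)
-99*(k(12, 0) - 58) = -99*((12**2 - 16*0 - 8*12 + 2*0*12) - 58) = -99*((144 + 0 - 96 + 0) - 58) = -99*(48 - 58) = -99*(-10) = 990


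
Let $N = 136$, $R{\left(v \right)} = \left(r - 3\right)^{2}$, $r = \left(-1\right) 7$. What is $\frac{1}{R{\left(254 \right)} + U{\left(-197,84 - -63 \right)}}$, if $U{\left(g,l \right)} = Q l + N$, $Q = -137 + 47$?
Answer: $- \frac{1}{12994} \approx -7.6959 \cdot 10^{-5}$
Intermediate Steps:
$r = -7$
$R{\left(v \right)} = 100$ ($R{\left(v \right)} = \left(-7 - 3\right)^{2} = \left(-10\right)^{2} = 100$)
$Q = -90$
$U{\left(g,l \right)} = 136 - 90 l$ ($U{\left(g,l \right)} = - 90 l + 136 = 136 - 90 l$)
$\frac{1}{R{\left(254 \right)} + U{\left(-197,84 - -63 \right)}} = \frac{1}{100 + \left(136 - 90 \left(84 - -63\right)\right)} = \frac{1}{100 + \left(136 - 90 \left(84 + 63\right)\right)} = \frac{1}{100 + \left(136 - 13230\right)} = \frac{1}{100 - 13094} = \frac{1}{-12994} = - \frac{1}{12994}$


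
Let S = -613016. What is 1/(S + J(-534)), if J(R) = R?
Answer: -1/613550 ≈ -1.6299e-6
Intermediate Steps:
1/(S + J(-534)) = 1/(-613016 - 534) = 1/(-613550) = -1/613550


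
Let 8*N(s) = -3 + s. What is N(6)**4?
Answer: 81/4096 ≈ 0.019775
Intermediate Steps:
N(s) = -3/8 + s/8 (N(s) = (-3 + s)/8 = -3/8 + s/8)
N(6)**4 = (-3/8 + (1/8)*6)**4 = (-3/8 + 3/4)**4 = (3/8)**4 = 81/4096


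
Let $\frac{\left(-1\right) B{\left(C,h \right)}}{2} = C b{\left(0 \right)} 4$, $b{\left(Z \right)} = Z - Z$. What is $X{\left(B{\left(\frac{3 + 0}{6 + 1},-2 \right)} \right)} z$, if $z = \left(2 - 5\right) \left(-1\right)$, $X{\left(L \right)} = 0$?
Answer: $0$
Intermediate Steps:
$b{\left(Z \right)} = 0$
$B{\left(C,h \right)} = 0$ ($B{\left(C,h \right)} = - 2 C 0 \cdot 4 = - 2 \cdot 0 \cdot 4 = \left(-2\right) 0 = 0$)
$z = 3$ ($z = \left(-3\right) \left(-1\right) = 3$)
$X{\left(B{\left(\frac{3 + 0}{6 + 1},-2 \right)} \right)} z = 0 \cdot 3 = 0$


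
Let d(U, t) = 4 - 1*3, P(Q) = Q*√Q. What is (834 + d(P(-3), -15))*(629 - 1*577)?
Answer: 43420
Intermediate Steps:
P(Q) = Q^(3/2)
d(U, t) = 1 (d(U, t) = 4 - 3 = 1)
(834 + d(P(-3), -15))*(629 - 1*577) = (834 + 1)*(629 - 1*577) = 835*(629 - 577) = 835*52 = 43420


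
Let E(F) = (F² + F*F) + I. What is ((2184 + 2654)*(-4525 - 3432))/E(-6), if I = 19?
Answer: -38495966/91 ≈ -4.2303e+5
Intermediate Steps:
E(F) = 19 + 2*F² (E(F) = (F² + F*F) + 19 = (F² + F²) + 19 = 2*F² + 19 = 19 + 2*F²)
((2184 + 2654)*(-4525 - 3432))/E(-6) = ((2184 + 2654)*(-4525 - 3432))/(19 + 2*(-6)²) = (4838*(-7957))/(19 + 2*36) = -38495966/(19 + 72) = -38495966/91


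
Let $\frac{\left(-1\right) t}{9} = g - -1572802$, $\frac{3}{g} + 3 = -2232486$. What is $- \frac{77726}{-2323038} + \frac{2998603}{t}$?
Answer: $- \frac{727498739857451972}{4078398879189381825} \approx -0.17838$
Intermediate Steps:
$g = - \frac{1}{744163}$ ($g = \frac{3}{-3 - 2232486} = \frac{3}{-2232489} = 3 \left(- \frac{1}{2232489}\right) = - \frac{1}{744163} \approx -1.3438 \cdot 10^{-6}$)
$t = - \frac{10533789492525}{744163}$ ($t = - 9 \left(- \frac{1}{744163} - -1572802\right) = - 9 \left(- \frac{1}{744163} + 1572802\right) = \left(-9\right) \frac{1170421054725}{744163} = - \frac{10533789492525}{744163} \approx -1.4155 \cdot 10^{7}$)
$- \frac{77726}{-2323038} + \frac{2998603}{t} = - \frac{77726}{-2323038} + \frac{2998603}{- \frac{10533789492525}{744163}} = \left(-77726\right) \left(- \frac{1}{2323038}\right) + 2998603 \left(- \frac{744163}{10533789492525}\right) = \frac{38863}{1161519} - \frac{2231449404289}{10533789492525} = - \frac{727498739857451972}{4078398879189381825}$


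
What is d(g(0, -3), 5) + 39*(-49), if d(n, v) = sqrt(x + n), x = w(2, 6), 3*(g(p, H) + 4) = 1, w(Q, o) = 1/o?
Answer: -1911 + I*sqrt(14)/2 ≈ -1911.0 + 1.8708*I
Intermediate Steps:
g(p, H) = -11/3 (g(p, H) = -4 + (1/3)*1 = -4 + 1/3 = -11/3)
x = 1/6 ≈ 0.16667
d(n, v) = sqrt(1/6 + n)
d(g(0, -3), 5) + 39*(-49) = sqrt(6 + 36*(-11/3))/6 + 39*(-49) = sqrt(6 - 132)/6 - 1911 = sqrt(-126)/6 - 1911 = (3*I*sqrt(14))/6 - 1911 = I*sqrt(14)/2 - 1911 = -1911 + I*sqrt(14)/2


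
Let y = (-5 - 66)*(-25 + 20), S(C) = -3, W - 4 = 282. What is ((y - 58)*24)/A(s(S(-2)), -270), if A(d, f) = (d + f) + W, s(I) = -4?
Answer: 594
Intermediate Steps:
W = 286 (W = 4 + 282 = 286)
A(d, f) = 286 + d + f (A(d, f) = (d + f) + 286 = 286 + d + f)
y = 355 (y = -71*(-5) = 355)
((y - 58)*24)/A(s(S(-2)), -270) = ((355 - 58)*24)/(286 - 4 - 270) = (297*24)/12 = 7128*(1/12) = 594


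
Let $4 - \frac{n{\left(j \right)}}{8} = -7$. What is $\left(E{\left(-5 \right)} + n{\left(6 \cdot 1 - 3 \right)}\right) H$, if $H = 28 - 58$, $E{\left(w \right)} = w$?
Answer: $-2490$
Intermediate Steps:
$n{\left(j \right)} = 88$ ($n{\left(j \right)} = 32 - -56 = 32 + 56 = 88$)
$H = -30$
$\left(E{\left(-5 \right)} + n{\left(6 \cdot 1 - 3 \right)}\right) H = \left(-5 + 88\right) \left(-30\right) = 83 \left(-30\right) = -2490$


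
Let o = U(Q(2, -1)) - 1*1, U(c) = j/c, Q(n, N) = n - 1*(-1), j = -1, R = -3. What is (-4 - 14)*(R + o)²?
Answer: -338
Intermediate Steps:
Q(n, N) = 1 + n (Q(n, N) = n + 1 = 1 + n)
U(c) = -1/c
o = -4/3 (o = -1/(1 + 2) - 1*1 = -1/3 - 1 = -1*⅓ - 1 = -⅓ - 1 = -4/3 ≈ -1.3333)
(-4 - 14)*(R + o)² = (-4 - 14)*(-3 - 4/3)² = -18*(-13/3)² = -18*169/9 = -338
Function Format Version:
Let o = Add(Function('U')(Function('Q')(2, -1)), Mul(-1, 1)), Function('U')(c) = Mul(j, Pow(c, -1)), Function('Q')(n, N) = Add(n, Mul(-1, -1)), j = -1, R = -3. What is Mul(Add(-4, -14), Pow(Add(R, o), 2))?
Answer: -338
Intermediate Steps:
Function('Q')(n, N) = Add(1, n) (Function('Q')(n, N) = Add(n, 1) = Add(1, n))
Function('U')(c) = Mul(-1, Pow(c, -1))
o = Rational(-4, 3) (o = Add(Mul(-1, Pow(Add(1, 2), -1)), Mul(-1, 1)) = Add(Mul(-1, Pow(3, -1)), -1) = Add(Mul(-1, Rational(1, 3)), -1) = Add(Rational(-1, 3), -1) = Rational(-4, 3) ≈ -1.3333)
Mul(Add(-4, -14), Pow(Add(R, o), 2)) = Mul(Add(-4, -14), Pow(Add(-3, Rational(-4, 3)), 2)) = Mul(-18, Pow(Rational(-13, 3), 2)) = Mul(-18, Rational(169, 9)) = -338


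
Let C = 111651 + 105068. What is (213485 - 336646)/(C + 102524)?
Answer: -123161/319243 ≈ -0.38579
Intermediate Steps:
C = 216719
(213485 - 336646)/(C + 102524) = (213485 - 336646)/(216719 + 102524) = -123161/319243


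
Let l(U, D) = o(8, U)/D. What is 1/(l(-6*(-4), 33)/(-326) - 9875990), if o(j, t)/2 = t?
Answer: -1793/17707650078 ≈ -1.0126e-7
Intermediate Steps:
o(j, t) = 2*t
l(U, D) = 2*U/D (l(U, D) = (2*U)/D = 2*U/D)
1/(l(-6*(-4), 33)/(-326) - 9875990) = 1/((2*(-6*(-4))/33)/(-326) - 9875990) = 1/((2*24*(1/33))*(-1/326) - 9875990) = 1/((16/11)*(-1/326) - 9875990) = 1/(-8/1793 - 9875990) = 1/(-17707650078/1793) = -1793/17707650078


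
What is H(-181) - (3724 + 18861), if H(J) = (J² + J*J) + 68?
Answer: 43005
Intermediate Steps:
H(J) = 68 + 2*J² (H(J) = (J² + J²) + 68 = 2*J² + 68 = 68 + 2*J²)
H(-181) - (3724 + 18861) = (68 + 2*(-181)²) - (3724 + 18861) = (68 + 2*32761) - 1*22585 = (68 + 65522) - 22585 = 65590 - 22585 = 43005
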